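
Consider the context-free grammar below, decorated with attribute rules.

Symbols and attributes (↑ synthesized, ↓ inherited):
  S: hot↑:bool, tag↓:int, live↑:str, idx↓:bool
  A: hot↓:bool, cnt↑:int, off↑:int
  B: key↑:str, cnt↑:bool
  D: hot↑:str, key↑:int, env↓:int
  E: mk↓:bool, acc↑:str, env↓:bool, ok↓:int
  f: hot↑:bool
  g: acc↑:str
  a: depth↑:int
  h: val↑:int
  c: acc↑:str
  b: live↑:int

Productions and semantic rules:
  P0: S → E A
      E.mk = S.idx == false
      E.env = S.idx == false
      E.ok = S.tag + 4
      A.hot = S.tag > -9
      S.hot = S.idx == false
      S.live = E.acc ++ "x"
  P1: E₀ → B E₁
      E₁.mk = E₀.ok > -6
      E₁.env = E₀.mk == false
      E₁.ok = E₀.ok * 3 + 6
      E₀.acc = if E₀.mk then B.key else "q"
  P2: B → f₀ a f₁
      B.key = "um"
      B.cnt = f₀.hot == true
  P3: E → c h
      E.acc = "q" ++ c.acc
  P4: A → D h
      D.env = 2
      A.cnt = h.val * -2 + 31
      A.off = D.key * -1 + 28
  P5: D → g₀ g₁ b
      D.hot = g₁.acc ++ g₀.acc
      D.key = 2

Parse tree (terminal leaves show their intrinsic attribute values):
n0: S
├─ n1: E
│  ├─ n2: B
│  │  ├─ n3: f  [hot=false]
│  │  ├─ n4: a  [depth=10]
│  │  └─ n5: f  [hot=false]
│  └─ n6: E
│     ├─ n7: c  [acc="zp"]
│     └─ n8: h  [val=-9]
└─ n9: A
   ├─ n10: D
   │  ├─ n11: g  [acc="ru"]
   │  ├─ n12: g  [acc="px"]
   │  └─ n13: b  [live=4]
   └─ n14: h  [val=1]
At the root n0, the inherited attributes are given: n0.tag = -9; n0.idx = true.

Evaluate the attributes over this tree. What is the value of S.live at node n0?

"qx"

1. n0.tag = -9  [given at root]
2. n0.idx = true  [given at root]
3. n1.mk = false  [S.idx == false]
4. n1.env = false  [S.idx == false]
5. n1.ok = -5  [S.tag + 4]
6. n3.hot = false  [terminal]
7. n4.depth = 10  [terminal]
8. n5.hot = false  [terminal]
9. n2.key = "um"  ["um"]
10. n2.cnt = false  [f₀.hot == true]
11. n6.mk = true  [E₀.ok > -6]
12. n6.env = true  [E₀.mk == false]
13. n6.ok = -9  [E₀.ok * 3 + 6]
14. n7.acc = "zp"  [terminal]
15. n8.val = -9  [terminal]
16. n6.acc = "qzp"  ["q" ++ c.acc]
17. n1.acc = "q"  [if E₀.mk then B.key else "q"]
18. n9.hot = false  [S.tag > -9]
19. n10.env = 2  [2]
20. n11.acc = "ru"  [terminal]
21. n12.acc = "px"  [terminal]
22. n13.live = 4  [terminal]
23. n10.hot = "pxru"  [g₁.acc ++ g₀.acc]
24. n10.key = 2  [2]
25. n14.val = 1  [terminal]
26. n9.cnt = 29  [h.val * -2 + 31]
27. n9.off = 26  [D.key * -1 + 28]
28. n0.hot = false  [S.idx == false]
29. n0.live = "qx"  [E.acc ++ "x"]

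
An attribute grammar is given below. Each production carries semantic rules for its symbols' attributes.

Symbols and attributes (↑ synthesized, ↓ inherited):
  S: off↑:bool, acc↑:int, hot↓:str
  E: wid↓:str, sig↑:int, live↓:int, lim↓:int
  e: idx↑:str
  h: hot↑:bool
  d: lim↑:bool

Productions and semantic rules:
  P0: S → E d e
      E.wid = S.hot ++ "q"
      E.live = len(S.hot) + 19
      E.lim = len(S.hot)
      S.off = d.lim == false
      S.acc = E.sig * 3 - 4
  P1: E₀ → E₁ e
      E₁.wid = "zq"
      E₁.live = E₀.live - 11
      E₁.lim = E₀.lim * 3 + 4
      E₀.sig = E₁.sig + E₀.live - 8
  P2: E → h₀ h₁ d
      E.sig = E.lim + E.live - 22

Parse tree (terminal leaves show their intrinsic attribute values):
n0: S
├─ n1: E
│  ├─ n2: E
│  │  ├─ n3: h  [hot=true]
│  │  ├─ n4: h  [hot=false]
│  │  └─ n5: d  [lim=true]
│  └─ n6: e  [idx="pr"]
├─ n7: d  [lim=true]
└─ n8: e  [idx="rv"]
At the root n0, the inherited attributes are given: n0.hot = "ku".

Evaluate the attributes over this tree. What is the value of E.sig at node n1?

11

1. n0.hot = "ku"  [given at root]
2. n1.wid = "kuq"  [S.hot ++ "q"]
3. n1.live = 21  [len(S.hot) + 19]
4. n1.lim = 2  [len(S.hot)]
5. n2.wid = "zq"  ["zq"]
6. n2.live = 10  [E₀.live - 11]
7. n2.lim = 10  [E₀.lim * 3 + 4]
8. n3.hot = true  [terminal]
9. n4.hot = false  [terminal]
10. n5.lim = true  [terminal]
11. n2.sig = -2  [E.lim + E.live - 22]
12. n6.idx = "pr"  [terminal]
13. n1.sig = 11  [E₁.sig + E₀.live - 8]
14. n7.lim = true  [terminal]
15. n8.idx = "rv"  [terminal]
16. n0.off = false  [d.lim == false]
17. n0.acc = 29  [E.sig * 3 - 4]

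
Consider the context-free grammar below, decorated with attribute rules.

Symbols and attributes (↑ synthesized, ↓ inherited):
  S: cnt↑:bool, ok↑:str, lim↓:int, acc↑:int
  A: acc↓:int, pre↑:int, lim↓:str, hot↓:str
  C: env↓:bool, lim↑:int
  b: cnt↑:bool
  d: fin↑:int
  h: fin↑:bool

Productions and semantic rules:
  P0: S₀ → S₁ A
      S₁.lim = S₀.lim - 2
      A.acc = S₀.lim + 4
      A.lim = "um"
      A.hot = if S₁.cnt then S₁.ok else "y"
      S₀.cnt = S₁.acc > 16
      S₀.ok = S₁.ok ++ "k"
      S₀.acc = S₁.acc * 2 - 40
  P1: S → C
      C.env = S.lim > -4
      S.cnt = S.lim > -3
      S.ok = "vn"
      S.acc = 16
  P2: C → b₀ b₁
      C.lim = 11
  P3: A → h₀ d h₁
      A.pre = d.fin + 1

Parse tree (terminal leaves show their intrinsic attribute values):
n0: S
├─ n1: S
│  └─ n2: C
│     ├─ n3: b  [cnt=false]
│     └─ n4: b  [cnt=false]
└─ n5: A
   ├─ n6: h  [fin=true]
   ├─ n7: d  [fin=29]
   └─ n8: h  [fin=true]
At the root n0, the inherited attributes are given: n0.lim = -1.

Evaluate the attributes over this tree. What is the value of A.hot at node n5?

1. n0.lim = -1  [given at root]
2. n1.lim = -3  [S₀.lim - 2]
3. n2.env = true  [S.lim > -4]
4. n3.cnt = false  [terminal]
5. n4.cnt = false  [terminal]
6. n2.lim = 11  [11]
7. n1.cnt = false  [S.lim > -3]
8. n1.ok = "vn"  ["vn"]
9. n1.acc = 16  [16]
10. n5.acc = 3  [S₀.lim + 4]
11. n5.lim = "um"  ["um"]
12. n5.hot = "y"  [if S₁.cnt then S₁.ok else "y"]
13. n6.fin = true  [terminal]
14. n7.fin = 29  [terminal]
15. n8.fin = true  [terminal]
16. n5.pre = 30  [d.fin + 1]
17. n0.cnt = false  [S₁.acc > 16]
18. n0.ok = "vnk"  [S₁.ok ++ "k"]
19. n0.acc = -8  [S₁.acc * 2 - 40]

"y"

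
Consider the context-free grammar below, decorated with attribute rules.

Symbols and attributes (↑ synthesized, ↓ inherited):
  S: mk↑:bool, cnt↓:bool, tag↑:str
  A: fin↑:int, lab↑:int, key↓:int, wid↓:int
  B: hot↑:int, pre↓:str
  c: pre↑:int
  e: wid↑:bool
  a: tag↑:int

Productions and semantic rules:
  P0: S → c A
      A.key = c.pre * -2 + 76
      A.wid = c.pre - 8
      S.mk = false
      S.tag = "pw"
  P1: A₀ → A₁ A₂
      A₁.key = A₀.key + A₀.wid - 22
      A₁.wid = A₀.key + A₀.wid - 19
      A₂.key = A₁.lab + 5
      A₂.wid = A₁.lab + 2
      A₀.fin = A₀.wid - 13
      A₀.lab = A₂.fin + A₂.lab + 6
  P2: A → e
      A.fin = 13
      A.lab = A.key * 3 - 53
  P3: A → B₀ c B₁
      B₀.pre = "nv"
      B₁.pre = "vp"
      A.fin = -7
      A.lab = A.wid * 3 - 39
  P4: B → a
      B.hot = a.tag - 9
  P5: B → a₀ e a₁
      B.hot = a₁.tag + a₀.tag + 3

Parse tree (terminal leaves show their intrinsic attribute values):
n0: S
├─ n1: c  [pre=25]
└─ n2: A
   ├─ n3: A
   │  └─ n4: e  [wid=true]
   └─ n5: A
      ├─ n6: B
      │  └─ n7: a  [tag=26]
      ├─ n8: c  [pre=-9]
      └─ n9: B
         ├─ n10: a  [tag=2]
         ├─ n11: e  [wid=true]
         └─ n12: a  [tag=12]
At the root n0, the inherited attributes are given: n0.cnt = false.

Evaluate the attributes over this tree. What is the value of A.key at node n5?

15

1. n0.cnt = false  [given at root]
2. n1.pre = 25  [terminal]
3. n2.key = 26  [c.pre * -2 + 76]
4. n2.wid = 17  [c.pre - 8]
5. n3.key = 21  [A₀.key + A₀.wid - 22]
6. n3.wid = 24  [A₀.key + A₀.wid - 19]
7. n4.wid = true  [terminal]
8. n3.fin = 13  [13]
9. n3.lab = 10  [A.key * 3 - 53]
10. n5.key = 15  [A₁.lab + 5]
11. n5.wid = 12  [A₁.lab + 2]
12. n6.pre = "nv"  ["nv"]
13. n7.tag = 26  [terminal]
14. n6.hot = 17  [a.tag - 9]
15. n8.pre = -9  [terminal]
16. n9.pre = "vp"  ["vp"]
17. n10.tag = 2  [terminal]
18. n11.wid = true  [terminal]
19. n12.tag = 12  [terminal]
20. n9.hot = 17  [a₁.tag + a₀.tag + 3]
21. n5.fin = -7  [-7]
22. n5.lab = -3  [A.wid * 3 - 39]
23. n2.fin = 4  [A₀.wid - 13]
24. n2.lab = -4  [A₂.fin + A₂.lab + 6]
25. n0.mk = false  [false]
26. n0.tag = "pw"  ["pw"]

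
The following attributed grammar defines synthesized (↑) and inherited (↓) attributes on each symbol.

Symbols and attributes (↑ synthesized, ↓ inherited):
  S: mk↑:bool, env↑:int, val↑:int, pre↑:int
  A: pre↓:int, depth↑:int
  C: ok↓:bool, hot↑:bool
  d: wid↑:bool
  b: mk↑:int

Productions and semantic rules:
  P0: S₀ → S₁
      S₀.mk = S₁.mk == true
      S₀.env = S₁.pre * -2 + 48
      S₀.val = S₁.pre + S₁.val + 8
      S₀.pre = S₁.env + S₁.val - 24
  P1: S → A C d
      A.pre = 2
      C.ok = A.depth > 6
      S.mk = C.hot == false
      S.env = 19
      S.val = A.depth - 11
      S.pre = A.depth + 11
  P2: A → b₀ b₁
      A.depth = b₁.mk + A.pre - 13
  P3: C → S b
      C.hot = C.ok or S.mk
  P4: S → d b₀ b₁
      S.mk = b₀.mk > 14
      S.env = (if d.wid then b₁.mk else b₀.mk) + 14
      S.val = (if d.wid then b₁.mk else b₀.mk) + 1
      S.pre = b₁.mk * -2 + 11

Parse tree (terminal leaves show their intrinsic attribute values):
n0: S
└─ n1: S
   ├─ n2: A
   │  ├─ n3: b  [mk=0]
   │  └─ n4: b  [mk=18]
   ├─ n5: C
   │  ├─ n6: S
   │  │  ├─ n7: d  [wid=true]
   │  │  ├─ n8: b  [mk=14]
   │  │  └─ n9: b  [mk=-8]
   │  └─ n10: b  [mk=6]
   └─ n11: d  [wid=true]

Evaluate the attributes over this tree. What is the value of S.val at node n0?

1. n2.pre = 2  [2]
2. n3.mk = 0  [terminal]
3. n4.mk = 18  [terminal]
4. n2.depth = 7  [b₁.mk + A.pre - 13]
5. n5.ok = true  [A.depth > 6]
6. n7.wid = true  [terminal]
7. n8.mk = 14  [terminal]
8. n9.mk = -8  [terminal]
9. n6.mk = false  [b₀.mk > 14]
10. n6.env = 6  [(if d.wid then b₁.mk else b₀.mk) + 14]
11. n6.val = -7  [(if d.wid then b₁.mk else b₀.mk) + 1]
12. n6.pre = 27  [b₁.mk * -2 + 11]
13. n10.mk = 6  [terminal]
14. n5.hot = true  [C.ok or S.mk]
15. n11.wid = true  [terminal]
16. n1.mk = false  [C.hot == false]
17. n1.env = 19  [19]
18. n1.val = -4  [A.depth - 11]
19. n1.pre = 18  [A.depth + 11]
20. n0.mk = false  [S₁.mk == true]
21. n0.env = 12  [S₁.pre * -2 + 48]
22. n0.val = 22  [S₁.pre + S₁.val + 8]
23. n0.pre = -9  [S₁.env + S₁.val - 24]

22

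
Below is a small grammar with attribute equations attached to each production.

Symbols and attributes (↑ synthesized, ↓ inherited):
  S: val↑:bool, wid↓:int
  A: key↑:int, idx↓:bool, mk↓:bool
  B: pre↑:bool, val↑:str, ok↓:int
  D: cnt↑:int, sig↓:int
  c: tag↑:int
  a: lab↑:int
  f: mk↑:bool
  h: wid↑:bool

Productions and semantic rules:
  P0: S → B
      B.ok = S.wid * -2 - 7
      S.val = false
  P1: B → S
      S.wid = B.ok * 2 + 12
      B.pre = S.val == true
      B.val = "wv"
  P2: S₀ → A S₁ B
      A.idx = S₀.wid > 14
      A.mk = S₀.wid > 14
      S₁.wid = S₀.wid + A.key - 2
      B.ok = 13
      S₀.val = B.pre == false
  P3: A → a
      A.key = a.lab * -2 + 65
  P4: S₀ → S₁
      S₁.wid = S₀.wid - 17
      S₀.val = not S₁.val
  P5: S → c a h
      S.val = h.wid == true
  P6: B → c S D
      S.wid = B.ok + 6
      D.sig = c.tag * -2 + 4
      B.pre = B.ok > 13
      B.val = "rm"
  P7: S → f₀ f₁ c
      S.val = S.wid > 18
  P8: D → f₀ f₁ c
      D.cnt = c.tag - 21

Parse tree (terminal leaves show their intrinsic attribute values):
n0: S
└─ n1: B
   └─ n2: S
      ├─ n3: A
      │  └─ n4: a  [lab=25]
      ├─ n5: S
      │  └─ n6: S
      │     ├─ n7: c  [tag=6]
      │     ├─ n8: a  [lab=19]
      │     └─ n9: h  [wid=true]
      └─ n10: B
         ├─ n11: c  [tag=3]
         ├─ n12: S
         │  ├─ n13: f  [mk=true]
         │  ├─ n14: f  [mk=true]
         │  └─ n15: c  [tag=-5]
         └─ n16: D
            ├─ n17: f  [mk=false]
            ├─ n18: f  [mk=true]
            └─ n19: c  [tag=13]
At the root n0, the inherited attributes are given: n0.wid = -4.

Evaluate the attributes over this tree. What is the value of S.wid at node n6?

10

1. n0.wid = -4  [given at root]
2. n1.ok = 1  [S.wid * -2 - 7]
3. n2.wid = 14  [B.ok * 2 + 12]
4. n3.idx = false  [S₀.wid > 14]
5. n3.mk = false  [S₀.wid > 14]
6. n4.lab = 25  [terminal]
7. n3.key = 15  [a.lab * -2 + 65]
8. n5.wid = 27  [S₀.wid + A.key - 2]
9. n6.wid = 10  [S₀.wid - 17]
10. n7.tag = 6  [terminal]
11. n8.lab = 19  [terminal]
12. n9.wid = true  [terminal]
13. n6.val = true  [h.wid == true]
14. n5.val = false  [not S₁.val]
15. n10.ok = 13  [13]
16. n11.tag = 3  [terminal]
17. n12.wid = 19  [B.ok + 6]
18. n13.mk = true  [terminal]
19. n14.mk = true  [terminal]
20. n15.tag = -5  [terminal]
21. n12.val = true  [S.wid > 18]
22. n16.sig = -2  [c.tag * -2 + 4]
23. n17.mk = false  [terminal]
24. n18.mk = true  [terminal]
25. n19.tag = 13  [terminal]
26. n16.cnt = -8  [c.tag - 21]
27. n10.pre = false  [B.ok > 13]
28. n10.val = "rm"  ["rm"]
29. n2.val = true  [B.pre == false]
30. n1.pre = true  [S.val == true]
31. n1.val = "wv"  ["wv"]
32. n0.val = false  [false]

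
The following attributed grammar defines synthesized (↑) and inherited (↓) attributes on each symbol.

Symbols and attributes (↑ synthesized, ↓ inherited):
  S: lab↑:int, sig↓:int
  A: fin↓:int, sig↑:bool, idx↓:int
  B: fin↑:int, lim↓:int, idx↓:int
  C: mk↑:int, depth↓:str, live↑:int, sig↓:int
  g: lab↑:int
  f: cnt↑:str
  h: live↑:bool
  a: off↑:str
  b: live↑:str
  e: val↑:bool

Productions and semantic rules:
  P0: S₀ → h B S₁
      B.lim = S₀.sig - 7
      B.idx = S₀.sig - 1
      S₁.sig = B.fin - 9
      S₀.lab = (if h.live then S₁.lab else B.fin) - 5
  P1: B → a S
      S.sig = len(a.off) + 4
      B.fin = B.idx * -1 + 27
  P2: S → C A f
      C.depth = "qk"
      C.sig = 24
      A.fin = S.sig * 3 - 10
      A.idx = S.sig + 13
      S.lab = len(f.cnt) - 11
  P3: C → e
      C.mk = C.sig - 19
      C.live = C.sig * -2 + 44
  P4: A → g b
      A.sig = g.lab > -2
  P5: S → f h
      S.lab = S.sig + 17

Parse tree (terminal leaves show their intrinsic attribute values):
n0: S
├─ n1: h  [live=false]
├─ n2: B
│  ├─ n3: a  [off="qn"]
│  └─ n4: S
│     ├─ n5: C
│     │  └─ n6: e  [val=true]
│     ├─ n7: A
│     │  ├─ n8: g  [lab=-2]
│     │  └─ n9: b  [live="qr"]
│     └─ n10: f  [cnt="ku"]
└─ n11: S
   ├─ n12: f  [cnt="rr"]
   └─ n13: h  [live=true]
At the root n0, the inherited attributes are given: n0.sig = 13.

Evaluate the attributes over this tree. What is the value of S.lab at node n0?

10

1. n0.sig = 13  [given at root]
2. n1.live = false  [terminal]
3. n2.lim = 6  [S₀.sig - 7]
4. n2.idx = 12  [S₀.sig - 1]
5. n3.off = "qn"  [terminal]
6. n4.sig = 6  [len(a.off) + 4]
7. n5.depth = "qk"  ["qk"]
8. n5.sig = 24  [24]
9. n6.val = true  [terminal]
10. n5.mk = 5  [C.sig - 19]
11. n5.live = -4  [C.sig * -2 + 44]
12. n7.fin = 8  [S.sig * 3 - 10]
13. n7.idx = 19  [S.sig + 13]
14. n8.lab = -2  [terminal]
15. n9.live = "qr"  [terminal]
16. n7.sig = false  [g.lab > -2]
17. n10.cnt = "ku"  [terminal]
18. n4.lab = -9  [len(f.cnt) - 11]
19. n2.fin = 15  [B.idx * -1 + 27]
20. n11.sig = 6  [B.fin - 9]
21. n12.cnt = "rr"  [terminal]
22. n13.live = true  [terminal]
23. n11.lab = 23  [S.sig + 17]
24. n0.lab = 10  [(if h.live then S₁.lab else B.fin) - 5]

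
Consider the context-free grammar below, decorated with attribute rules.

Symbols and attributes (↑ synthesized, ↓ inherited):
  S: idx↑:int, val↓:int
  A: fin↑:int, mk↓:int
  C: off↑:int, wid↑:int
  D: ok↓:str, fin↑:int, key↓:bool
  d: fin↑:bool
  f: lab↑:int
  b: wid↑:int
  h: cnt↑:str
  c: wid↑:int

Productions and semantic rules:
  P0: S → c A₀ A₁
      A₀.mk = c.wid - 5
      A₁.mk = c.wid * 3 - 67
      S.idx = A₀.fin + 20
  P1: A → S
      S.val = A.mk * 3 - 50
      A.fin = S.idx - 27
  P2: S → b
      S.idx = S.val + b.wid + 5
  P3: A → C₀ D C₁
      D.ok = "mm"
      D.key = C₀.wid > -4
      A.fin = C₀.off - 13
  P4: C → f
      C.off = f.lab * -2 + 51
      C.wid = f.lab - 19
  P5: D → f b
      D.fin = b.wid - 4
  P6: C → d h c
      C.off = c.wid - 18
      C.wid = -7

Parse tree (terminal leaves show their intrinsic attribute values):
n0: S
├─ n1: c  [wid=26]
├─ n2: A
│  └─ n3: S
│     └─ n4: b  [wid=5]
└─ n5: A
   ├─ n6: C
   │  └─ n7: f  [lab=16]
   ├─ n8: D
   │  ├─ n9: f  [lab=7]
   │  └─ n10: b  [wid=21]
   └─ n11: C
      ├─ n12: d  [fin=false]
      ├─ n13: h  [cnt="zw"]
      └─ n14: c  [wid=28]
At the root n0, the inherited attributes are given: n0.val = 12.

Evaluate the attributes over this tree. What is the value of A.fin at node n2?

-4

1. n0.val = 12  [given at root]
2. n1.wid = 26  [terminal]
3. n2.mk = 21  [c.wid - 5]
4. n3.val = 13  [A.mk * 3 - 50]
5. n4.wid = 5  [terminal]
6. n3.idx = 23  [S.val + b.wid + 5]
7. n2.fin = -4  [S.idx - 27]
8. n5.mk = 11  [c.wid * 3 - 67]
9. n7.lab = 16  [terminal]
10. n6.off = 19  [f.lab * -2 + 51]
11. n6.wid = -3  [f.lab - 19]
12. n8.ok = "mm"  ["mm"]
13. n8.key = true  [C₀.wid > -4]
14. n9.lab = 7  [terminal]
15. n10.wid = 21  [terminal]
16. n8.fin = 17  [b.wid - 4]
17. n12.fin = false  [terminal]
18. n13.cnt = "zw"  [terminal]
19. n14.wid = 28  [terminal]
20. n11.off = 10  [c.wid - 18]
21. n11.wid = -7  [-7]
22. n5.fin = 6  [C₀.off - 13]
23. n0.idx = 16  [A₀.fin + 20]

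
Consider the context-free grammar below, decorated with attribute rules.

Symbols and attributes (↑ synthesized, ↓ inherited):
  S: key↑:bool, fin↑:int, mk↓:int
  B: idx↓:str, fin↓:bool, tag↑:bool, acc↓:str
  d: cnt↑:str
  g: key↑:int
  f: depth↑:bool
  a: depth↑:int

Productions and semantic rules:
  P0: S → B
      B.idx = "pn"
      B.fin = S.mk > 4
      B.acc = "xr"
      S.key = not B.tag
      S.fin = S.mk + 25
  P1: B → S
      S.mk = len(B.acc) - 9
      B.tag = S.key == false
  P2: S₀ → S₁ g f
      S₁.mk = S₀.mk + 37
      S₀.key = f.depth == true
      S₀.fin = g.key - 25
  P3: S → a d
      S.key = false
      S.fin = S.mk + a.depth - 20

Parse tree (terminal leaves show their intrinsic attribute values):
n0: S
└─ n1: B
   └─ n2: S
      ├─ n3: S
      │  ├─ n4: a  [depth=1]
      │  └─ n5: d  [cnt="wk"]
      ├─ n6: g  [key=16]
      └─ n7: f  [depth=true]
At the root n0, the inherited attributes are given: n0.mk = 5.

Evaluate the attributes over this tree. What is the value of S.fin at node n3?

1. n0.mk = 5  [given at root]
2. n1.idx = "pn"  ["pn"]
3. n1.fin = true  [S.mk > 4]
4. n1.acc = "xr"  ["xr"]
5. n2.mk = -7  [len(B.acc) - 9]
6. n3.mk = 30  [S₀.mk + 37]
7. n4.depth = 1  [terminal]
8. n5.cnt = "wk"  [terminal]
9. n3.key = false  [false]
10. n3.fin = 11  [S.mk + a.depth - 20]
11. n6.key = 16  [terminal]
12. n7.depth = true  [terminal]
13. n2.key = true  [f.depth == true]
14. n2.fin = -9  [g.key - 25]
15. n1.tag = false  [S.key == false]
16. n0.key = true  [not B.tag]
17. n0.fin = 30  [S.mk + 25]

11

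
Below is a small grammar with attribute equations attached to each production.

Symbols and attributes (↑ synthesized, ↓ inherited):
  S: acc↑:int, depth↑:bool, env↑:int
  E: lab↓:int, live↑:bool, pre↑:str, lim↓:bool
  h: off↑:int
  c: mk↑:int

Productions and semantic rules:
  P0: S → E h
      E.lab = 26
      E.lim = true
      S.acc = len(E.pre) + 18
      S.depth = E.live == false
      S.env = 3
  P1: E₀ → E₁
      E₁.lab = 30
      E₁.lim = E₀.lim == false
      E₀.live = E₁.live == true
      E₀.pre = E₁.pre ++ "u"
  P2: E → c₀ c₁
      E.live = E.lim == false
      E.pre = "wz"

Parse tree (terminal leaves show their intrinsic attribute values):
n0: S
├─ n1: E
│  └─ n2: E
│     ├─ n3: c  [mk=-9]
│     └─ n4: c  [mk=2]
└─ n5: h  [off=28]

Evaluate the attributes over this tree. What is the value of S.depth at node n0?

false

1. n1.lab = 26  [26]
2. n1.lim = true  [true]
3. n2.lab = 30  [30]
4. n2.lim = false  [E₀.lim == false]
5. n3.mk = -9  [terminal]
6. n4.mk = 2  [terminal]
7. n2.live = true  [E.lim == false]
8. n2.pre = "wz"  ["wz"]
9. n1.live = true  [E₁.live == true]
10. n1.pre = "wzu"  [E₁.pre ++ "u"]
11. n5.off = 28  [terminal]
12. n0.acc = 21  [len(E.pre) + 18]
13. n0.depth = false  [E.live == false]
14. n0.env = 3  [3]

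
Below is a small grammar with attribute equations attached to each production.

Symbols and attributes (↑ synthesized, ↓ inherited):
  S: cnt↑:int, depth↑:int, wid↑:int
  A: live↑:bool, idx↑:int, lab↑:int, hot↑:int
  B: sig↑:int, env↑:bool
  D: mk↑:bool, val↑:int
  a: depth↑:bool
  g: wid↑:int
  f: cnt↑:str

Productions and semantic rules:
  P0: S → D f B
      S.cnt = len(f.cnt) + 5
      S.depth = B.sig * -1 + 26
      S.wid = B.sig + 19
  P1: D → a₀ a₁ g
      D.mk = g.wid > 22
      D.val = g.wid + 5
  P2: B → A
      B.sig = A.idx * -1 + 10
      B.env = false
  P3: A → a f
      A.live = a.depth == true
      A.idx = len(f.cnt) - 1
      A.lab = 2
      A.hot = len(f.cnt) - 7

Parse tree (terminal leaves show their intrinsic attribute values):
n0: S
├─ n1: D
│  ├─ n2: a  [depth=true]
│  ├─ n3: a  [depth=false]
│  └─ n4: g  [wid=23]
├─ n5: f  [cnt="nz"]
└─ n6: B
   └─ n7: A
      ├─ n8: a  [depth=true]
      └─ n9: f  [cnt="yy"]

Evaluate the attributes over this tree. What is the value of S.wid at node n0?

28

1. n2.depth = true  [terminal]
2. n3.depth = false  [terminal]
3. n4.wid = 23  [terminal]
4. n1.mk = true  [g.wid > 22]
5. n1.val = 28  [g.wid + 5]
6. n5.cnt = "nz"  [terminal]
7. n8.depth = true  [terminal]
8. n9.cnt = "yy"  [terminal]
9. n7.live = true  [a.depth == true]
10. n7.idx = 1  [len(f.cnt) - 1]
11. n7.lab = 2  [2]
12. n7.hot = -5  [len(f.cnt) - 7]
13. n6.sig = 9  [A.idx * -1 + 10]
14. n6.env = false  [false]
15. n0.cnt = 7  [len(f.cnt) + 5]
16. n0.depth = 17  [B.sig * -1 + 26]
17. n0.wid = 28  [B.sig + 19]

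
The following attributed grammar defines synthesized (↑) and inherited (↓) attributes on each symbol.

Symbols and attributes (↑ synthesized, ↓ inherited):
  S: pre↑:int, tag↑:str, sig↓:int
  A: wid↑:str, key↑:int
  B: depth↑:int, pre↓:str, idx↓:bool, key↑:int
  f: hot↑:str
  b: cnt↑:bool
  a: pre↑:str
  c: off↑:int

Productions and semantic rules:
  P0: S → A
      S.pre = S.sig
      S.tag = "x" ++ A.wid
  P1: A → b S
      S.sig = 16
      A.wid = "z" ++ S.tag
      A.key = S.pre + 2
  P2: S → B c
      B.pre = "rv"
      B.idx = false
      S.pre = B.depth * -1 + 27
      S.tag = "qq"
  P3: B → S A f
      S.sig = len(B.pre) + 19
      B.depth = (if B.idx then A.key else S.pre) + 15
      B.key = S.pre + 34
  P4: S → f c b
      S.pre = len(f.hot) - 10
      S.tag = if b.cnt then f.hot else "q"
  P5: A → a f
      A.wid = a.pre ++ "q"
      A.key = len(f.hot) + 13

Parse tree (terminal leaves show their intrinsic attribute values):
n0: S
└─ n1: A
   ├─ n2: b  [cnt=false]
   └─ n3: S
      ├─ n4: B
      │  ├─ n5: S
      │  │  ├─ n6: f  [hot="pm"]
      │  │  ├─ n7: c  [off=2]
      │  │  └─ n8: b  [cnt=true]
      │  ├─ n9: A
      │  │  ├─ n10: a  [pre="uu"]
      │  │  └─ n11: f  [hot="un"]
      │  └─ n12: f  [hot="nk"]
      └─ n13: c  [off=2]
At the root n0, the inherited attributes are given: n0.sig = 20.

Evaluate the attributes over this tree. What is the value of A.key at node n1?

22

1. n0.sig = 20  [given at root]
2. n2.cnt = false  [terminal]
3. n3.sig = 16  [16]
4. n4.pre = "rv"  ["rv"]
5. n4.idx = false  [false]
6. n5.sig = 21  [len(B.pre) + 19]
7. n6.hot = "pm"  [terminal]
8. n7.off = 2  [terminal]
9. n8.cnt = true  [terminal]
10. n5.pre = -8  [len(f.hot) - 10]
11. n5.tag = "pm"  [if b.cnt then f.hot else "q"]
12. n10.pre = "uu"  [terminal]
13. n11.hot = "un"  [terminal]
14. n9.wid = "uuq"  [a.pre ++ "q"]
15. n9.key = 15  [len(f.hot) + 13]
16. n12.hot = "nk"  [terminal]
17. n4.depth = 7  [(if B.idx then A.key else S.pre) + 15]
18. n4.key = 26  [S.pre + 34]
19. n13.off = 2  [terminal]
20. n3.pre = 20  [B.depth * -1 + 27]
21. n3.tag = "qq"  ["qq"]
22. n1.wid = "zqq"  ["z" ++ S.tag]
23. n1.key = 22  [S.pre + 2]
24. n0.pre = 20  [S.sig]
25. n0.tag = "xzqq"  ["x" ++ A.wid]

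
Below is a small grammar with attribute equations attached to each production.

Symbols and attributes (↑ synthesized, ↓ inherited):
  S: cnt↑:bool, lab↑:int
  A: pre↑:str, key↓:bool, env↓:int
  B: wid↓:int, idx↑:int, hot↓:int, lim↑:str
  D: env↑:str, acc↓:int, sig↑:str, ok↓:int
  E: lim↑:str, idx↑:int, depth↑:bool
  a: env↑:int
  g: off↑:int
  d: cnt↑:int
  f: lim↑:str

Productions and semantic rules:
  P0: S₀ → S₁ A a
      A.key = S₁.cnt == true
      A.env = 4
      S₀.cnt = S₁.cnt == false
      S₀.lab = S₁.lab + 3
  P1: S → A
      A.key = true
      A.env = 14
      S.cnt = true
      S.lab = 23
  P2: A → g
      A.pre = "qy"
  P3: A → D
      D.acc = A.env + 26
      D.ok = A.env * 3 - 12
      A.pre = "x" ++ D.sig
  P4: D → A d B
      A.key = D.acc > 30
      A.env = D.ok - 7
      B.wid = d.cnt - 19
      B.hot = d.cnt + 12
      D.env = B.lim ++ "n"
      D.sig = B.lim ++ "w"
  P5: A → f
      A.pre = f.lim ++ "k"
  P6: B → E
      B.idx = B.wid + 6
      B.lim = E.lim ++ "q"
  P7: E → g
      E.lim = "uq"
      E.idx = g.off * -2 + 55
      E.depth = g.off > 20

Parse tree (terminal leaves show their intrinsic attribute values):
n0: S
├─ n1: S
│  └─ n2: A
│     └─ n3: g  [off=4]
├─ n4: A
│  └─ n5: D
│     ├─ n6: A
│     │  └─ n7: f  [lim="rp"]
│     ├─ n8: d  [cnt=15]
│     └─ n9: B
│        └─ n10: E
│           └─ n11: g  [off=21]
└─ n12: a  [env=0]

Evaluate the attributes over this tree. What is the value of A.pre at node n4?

"xuqqw"

1. n2.key = true  [true]
2. n2.env = 14  [14]
3. n3.off = 4  [terminal]
4. n2.pre = "qy"  ["qy"]
5. n1.cnt = true  [true]
6. n1.lab = 23  [23]
7. n4.key = true  [S₁.cnt == true]
8. n4.env = 4  [4]
9. n5.acc = 30  [A.env + 26]
10. n5.ok = 0  [A.env * 3 - 12]
11. n6.key = false  [D.acc > 30]
12. n6.env = -7  [D.ok - 7]
13. n7.lim = "rp"  [terminal]
14. n6.pre = "rpk"  [f.lim ++ "k"]
15. n8.cnt = 15  [terminal]
16. n9.wid = -4  [d.cnt - 19]
17. n9.hot = 27  [d.cnt + 12]
18. n11.off = 21  [terminal]
19. n10.lim = "uq"  ["uq"]
20. n10.idx = 13  [g.off * -2 + 55]
21. n10.depth = true  [g.off > 20]
22. n9.idx = 2  [B.wid + 6]
23. n9.lim = "uqq"  [E.lim ++ "q"]
24. n5.env = "uqqn"  [B.lim ++ "n"]
25. n5.sig = "uqqw"  [B.lim ++ "w"]
26. n4.pre = "xuqqw"  ["x" ++ D.sig]
27. n12.env = 0  [terminal]
28. n0.cnt = false  [S₁.cnt == false]
29. n0.lab = 26  [S₁.lab + 3]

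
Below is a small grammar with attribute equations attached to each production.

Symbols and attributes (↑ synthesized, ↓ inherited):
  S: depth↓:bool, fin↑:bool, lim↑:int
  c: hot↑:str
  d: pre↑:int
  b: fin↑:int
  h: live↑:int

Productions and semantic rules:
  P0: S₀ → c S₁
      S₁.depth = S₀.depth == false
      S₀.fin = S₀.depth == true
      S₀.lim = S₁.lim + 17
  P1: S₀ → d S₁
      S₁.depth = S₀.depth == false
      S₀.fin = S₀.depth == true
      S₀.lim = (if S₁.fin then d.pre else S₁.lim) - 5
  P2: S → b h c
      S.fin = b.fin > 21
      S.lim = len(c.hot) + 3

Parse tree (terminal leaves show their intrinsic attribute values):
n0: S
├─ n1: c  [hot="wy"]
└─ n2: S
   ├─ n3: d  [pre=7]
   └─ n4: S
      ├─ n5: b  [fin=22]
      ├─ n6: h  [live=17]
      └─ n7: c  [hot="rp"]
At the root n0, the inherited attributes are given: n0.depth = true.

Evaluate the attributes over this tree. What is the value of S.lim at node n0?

19

1. n0.depth = true  [given at root]
2. n1.hot = "wy"  [terminal]
3. n2.depth = false  [S₀.depth == false]
4. n3.pre = 7  [terminal]
5. n4.depth = true  [S₀.depth == false]
6. n5.fin = 22  [terminal]
7. n6.live = 17  [terminal]
8. n7.hot = "rp"  [terminal]
9. n4.fin = true  [b.fin > 21]
10. n4.lim = 5  [len(c.hot) + 3]
11. n2.fin = false  [S₀.depth == true]
12. n2.lim = 2  [(if S₁.fin then d.pre else S₁.lim) - 5]
13. n0.fin = true  [S₀.depth == true]
14. n0.lim = 19  [S₁.lim + 17]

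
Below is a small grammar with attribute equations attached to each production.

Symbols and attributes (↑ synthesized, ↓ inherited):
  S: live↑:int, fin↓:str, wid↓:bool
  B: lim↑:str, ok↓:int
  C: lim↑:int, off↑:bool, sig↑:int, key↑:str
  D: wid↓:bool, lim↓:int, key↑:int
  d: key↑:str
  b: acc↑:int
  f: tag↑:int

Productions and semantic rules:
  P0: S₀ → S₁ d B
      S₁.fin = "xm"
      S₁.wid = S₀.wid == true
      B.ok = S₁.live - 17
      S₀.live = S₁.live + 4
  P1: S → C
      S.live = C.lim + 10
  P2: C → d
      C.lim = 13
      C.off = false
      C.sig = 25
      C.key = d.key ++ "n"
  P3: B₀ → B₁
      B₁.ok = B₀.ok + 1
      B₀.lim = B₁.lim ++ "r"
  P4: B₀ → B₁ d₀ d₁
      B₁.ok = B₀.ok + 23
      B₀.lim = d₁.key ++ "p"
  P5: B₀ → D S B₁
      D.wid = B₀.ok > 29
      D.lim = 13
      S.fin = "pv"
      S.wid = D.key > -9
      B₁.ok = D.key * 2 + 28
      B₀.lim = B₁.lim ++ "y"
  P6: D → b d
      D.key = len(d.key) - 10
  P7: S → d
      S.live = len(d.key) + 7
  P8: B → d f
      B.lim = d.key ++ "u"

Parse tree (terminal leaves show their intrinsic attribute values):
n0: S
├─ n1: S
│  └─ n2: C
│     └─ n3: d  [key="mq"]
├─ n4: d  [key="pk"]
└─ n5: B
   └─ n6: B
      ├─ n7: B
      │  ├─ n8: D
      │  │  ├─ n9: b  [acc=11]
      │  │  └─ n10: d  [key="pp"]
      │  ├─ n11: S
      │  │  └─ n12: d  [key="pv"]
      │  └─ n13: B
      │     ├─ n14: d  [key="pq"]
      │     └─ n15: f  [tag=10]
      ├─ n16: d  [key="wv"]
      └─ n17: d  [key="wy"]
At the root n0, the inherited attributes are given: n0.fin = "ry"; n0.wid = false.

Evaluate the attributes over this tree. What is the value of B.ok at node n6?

1. n0.fin = "ry"  [given at root]
2. n0.wid = false  [given at root]
3. n1.fin = "xm"  ["xm"]
4. n1.wid = false  [S₀.wid == true]
5. n3.key = "mq"  [terminal]
6. n2.lim = 13  [13]
7. n2.off = false  [false]
8. n2.sig = 25  [25]
9. n2.key = "mqn"  [d.key ++ "n"]
10. n1.live = 23  [C.lim + 10]
11. n4.key = "pk"  [terminal]
12. n5.ok = 6  [S₁.live - 17]
13. n6.ok = 7  [B₀.ok + 1]
14. n7.ok = 30  [B₀.ok + 23]
15. n8.wid = true  [B₀.ok > 29]
16. n8.lim = 13  [13]
17. n9.acc = 11  [terminal]
18. n10.key = "pp"  [terminal]
19. n8.key = -8  [len(d.key) - 10]
20. n11.fin = "pv"  ["pv"]
21. n11.wid = true  [D.key > -9]
22. n12.key = "pv"  [terminal]
23. n11.live = 9  [len(d.key) + 7]
24. n13.ok = 12  [D.key * 2 + 28]
25. n14.key = "pq"  [terminal]
26. n15.tag = 10  [terminal]
27. n13.lim = "pqu"  [d.key ++ "u"]
28. n7.lim = "pquy"  [B₁.lim ++ "y"]
29. n16.key = "wv"  [terminal]
30. n17.key = "wy"  [terminal]
31. n6.lim = "wyp"  [d₁.key ++ "p"]
32. n5.lim = "wypr"  [B₁.lim ++ "r"]
33. n0.live = 27  [S₁.live + 4]

7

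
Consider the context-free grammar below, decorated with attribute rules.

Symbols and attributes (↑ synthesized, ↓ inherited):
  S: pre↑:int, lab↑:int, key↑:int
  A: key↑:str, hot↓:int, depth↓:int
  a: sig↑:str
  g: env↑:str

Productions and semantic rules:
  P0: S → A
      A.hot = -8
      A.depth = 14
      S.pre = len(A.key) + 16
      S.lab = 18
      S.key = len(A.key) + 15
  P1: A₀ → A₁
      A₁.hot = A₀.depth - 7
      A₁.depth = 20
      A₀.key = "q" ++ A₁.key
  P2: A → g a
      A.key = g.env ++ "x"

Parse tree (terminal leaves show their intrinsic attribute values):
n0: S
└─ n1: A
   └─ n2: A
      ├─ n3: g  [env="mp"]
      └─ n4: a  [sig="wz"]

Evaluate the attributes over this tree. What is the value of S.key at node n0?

19

1. n1.hot = -8  [-8]
2. n1.depth = 14  [14]
3. n2.hot = 7  [A₀.depth - 7]
4. n2.depth = 20  [20]
5. n3.env = "mp"  [terminal]
6. n4.sig = "wz"  [terminal]
7. n2.key = "mpx"  [g.env ++ "x"]
8. n1.key = "qmpx"  ["q" ++ A₁.key]
9. n0.pre = 20  [len(A.key) + 16]
10. n0.lab = 18  [18]
11. n0.key = 19  [len(A.key) + 15]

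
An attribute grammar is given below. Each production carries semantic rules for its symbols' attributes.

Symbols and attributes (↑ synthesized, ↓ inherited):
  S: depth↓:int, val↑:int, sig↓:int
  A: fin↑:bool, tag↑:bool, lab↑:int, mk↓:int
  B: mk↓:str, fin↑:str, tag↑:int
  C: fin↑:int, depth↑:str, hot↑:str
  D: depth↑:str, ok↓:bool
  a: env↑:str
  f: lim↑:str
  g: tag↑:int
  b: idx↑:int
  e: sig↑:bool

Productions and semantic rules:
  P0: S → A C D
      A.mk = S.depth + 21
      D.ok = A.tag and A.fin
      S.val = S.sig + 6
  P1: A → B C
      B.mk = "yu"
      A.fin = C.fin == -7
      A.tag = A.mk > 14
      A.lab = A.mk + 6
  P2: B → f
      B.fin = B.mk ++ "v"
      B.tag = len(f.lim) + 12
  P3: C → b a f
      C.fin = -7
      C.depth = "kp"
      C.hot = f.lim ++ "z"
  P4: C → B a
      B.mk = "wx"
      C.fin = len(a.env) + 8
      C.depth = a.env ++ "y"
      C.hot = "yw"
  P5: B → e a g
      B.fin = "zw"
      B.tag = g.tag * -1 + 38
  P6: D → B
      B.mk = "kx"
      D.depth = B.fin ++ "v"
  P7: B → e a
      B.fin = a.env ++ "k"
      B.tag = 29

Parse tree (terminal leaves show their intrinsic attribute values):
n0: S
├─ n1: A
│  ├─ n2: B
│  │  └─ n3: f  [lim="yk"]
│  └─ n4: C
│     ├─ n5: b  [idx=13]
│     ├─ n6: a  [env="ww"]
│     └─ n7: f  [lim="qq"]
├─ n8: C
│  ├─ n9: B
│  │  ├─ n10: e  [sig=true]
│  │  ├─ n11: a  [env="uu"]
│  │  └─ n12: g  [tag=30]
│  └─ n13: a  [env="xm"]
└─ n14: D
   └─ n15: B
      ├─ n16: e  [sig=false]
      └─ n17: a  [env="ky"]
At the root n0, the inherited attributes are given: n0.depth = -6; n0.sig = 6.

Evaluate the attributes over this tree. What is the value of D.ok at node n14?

1. n0.depth = -6  [given at root]
2. n0.sig = 6  [given at root]
3. n1.mk = 15  [S.depth + 21]
4. n2.mk = "yu"  ["yu"]
5. n3.lim = "yk"  [terminal]
6. n2.fin = "yuv"  [B.mk ++ "v"]
7. n2.tag = 14  [len(f.lim) + 12]
8. n5.idx = 13  [terminal]
9. n6.env = "ww"  [terminal]
10. n7.lim = "qq"  [terminal]
11. n4.fin = -7  [-7]
12. n4.depth = "kp"  ["kp"]
13. n4.hot = "qqz"  [f.lim ++ "z"]
14. n1.fin = true  [C.fin == -7]
15. n1.tag = true  [A.mk > 14]
16. n1.lab = 21  [A.mk + 6]
17. n9.mk = "wx"  ["wx"]
18. n10.sig = true  [terminal]
19. n11.env = "uu"  [terminal]
20. n12.tag = 30  [terminal]
21. n9.fin = "zw"  ["zw"]
22. n9.tag = 8  [g.tag * -1 + 38]
23. n13.env = "xm"  [terminal]
24. n8.fin = 10  [len(a.env) + 8]
25. n8.depth = "xmy"  [a.env ++ "y"]
26. n8.hot = "yw"  ["yw"]
27. n14.ok = true  [A.tag and A.fin]
28. n15.mk = "kx"  ["kx"]
29. n16.sig = false  [terminal]
30. n17.env = "ky"  [terminal]
31. n15.fin = "kyk"  [a.env ++ "k"]
32. n15.tag = 29  [29]
33. n14.depth = "kykv"  [B.fin ++ "v"]
34. n0.val = 12  [S.sig + 6]

true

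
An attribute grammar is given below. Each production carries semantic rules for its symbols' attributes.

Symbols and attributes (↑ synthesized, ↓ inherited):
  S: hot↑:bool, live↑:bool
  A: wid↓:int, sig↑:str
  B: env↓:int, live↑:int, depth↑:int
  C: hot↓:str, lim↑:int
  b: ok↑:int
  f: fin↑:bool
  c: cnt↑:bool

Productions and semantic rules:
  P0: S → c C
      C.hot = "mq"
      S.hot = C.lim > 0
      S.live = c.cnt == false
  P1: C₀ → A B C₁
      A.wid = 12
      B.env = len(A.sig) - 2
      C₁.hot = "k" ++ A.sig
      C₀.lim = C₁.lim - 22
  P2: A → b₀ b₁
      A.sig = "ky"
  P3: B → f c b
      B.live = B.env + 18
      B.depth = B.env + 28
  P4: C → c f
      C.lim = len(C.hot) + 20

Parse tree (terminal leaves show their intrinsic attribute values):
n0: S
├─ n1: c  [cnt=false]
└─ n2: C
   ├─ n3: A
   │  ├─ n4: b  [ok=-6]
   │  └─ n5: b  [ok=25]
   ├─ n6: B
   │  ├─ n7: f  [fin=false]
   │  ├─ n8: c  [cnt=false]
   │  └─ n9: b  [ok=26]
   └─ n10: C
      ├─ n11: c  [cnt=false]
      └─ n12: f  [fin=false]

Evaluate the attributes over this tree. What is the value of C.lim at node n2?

1. n1.cnt = false  [terminal]
2. n2.hot = "mq"  ["mq"]
3. n3.wid = 12  [12]
4. n4.ok = -6  [terminal]
5. n5.ok = 25  [terminal]
6. n3.sig = "ky"  ["ky"]
7. n6.env = 0  [len(A.sig) - 2]
8. n7.fin = false  [terminal]
9. n8.cnt = false  [terminal]
10. n9.ok = 26  [terminal]
11. n6.live = 18  [B.env + 18]
12. n6.depth = 28  [B.env + 28]
13. n10.hot = "kky"  ["k" ++ A.sig]
14. n11.cnt = false  [terminal]
15. n12.fin = false  [terminal]
16. n10.lim = 23  [len(C.hot) + 20]
17. n2.lim = 1  [C₁.lim - 22]
18. n0.hot = true  [C.lim > 0]
19. n0.live = true  [c.cnt == false]

1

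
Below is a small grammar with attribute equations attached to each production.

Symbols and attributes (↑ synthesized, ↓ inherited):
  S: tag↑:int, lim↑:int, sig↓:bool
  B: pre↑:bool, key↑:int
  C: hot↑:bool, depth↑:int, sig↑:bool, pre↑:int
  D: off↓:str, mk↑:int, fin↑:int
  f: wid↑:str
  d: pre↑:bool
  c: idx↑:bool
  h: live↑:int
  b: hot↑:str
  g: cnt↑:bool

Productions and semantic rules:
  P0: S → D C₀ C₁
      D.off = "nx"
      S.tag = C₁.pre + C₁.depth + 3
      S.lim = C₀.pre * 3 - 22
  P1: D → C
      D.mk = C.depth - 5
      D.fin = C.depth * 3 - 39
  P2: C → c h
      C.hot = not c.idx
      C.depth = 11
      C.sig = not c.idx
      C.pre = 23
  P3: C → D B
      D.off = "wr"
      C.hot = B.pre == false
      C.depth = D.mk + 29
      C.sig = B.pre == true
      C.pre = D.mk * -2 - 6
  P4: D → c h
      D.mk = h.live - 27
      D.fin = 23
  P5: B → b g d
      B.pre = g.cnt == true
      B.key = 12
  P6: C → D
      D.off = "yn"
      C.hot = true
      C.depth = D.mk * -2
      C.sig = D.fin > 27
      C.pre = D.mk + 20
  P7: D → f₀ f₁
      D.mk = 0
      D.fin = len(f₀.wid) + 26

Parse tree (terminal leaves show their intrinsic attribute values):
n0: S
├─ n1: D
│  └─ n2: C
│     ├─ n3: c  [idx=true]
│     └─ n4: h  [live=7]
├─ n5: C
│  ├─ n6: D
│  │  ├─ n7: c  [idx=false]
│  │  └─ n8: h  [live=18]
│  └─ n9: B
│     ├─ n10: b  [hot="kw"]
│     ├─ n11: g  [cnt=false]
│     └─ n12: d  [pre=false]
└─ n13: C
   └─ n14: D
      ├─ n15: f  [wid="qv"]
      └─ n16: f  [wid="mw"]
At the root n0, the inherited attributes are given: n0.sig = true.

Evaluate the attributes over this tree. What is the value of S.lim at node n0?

1. n0.sig = true  [given at root]
2. n1.off = "nx"  ["nx"]
3. n3.idx = true  [terminal]
4. n4.live = 7  [terminal]
5. n2.hot = false  [not c.idx]
6. n2.depth = 11  [11]
7. n2.sig = false  [not c.idx]
8. n2.pre = 23  [23]
9. n1.mk = 6  [C.depth - 5]
10. n1.fin = -6  [C.depth * 3 - 39]
11. n6.off = "wr"  ["wr"]
12. n7.idx = false  [terminal]
13. n8.live = 18  [terminal]
14. n6.mk = -9  [h.live - 27]
15. n6.fin = 23  [23]
16. n10.hot = "kw"  [terminal]
17. n11.cnt = false  [terminal]
18. n12.pre = false  [terminal]
19. n9.pre = false  [g.cnt == true]
20. n9.key = 12  [12]
21. n5.hot = true  [B.pre == false]
22. n5.depth = 20  [D.mk + 29]
23. n5.sig = false  [B.pre == true]
24. n5.pre = 12  [D.mk * -2 - 6]
25. n14.off = "yn"  ["yn"]
26. n15.wid = "qv"  [terminal]
27. n16.wid = "mw"  [terminal]
28. n14.mk = 0  [0]
29. n14.fin = 28  [len(f₀.wid) + 26]
30. n13.hot = true  [true]
31. n13.depth = 0  [D.mk * -2]
32. n13.sig = true  [D.fin > 27]
33. n13.pre = 20  [D.mk + 20]
34. n0.tag = 23  [C₁.pre + C₁.depth + 3]
35. n0.lim = 14  [C₀.pre * 3 - 22]

14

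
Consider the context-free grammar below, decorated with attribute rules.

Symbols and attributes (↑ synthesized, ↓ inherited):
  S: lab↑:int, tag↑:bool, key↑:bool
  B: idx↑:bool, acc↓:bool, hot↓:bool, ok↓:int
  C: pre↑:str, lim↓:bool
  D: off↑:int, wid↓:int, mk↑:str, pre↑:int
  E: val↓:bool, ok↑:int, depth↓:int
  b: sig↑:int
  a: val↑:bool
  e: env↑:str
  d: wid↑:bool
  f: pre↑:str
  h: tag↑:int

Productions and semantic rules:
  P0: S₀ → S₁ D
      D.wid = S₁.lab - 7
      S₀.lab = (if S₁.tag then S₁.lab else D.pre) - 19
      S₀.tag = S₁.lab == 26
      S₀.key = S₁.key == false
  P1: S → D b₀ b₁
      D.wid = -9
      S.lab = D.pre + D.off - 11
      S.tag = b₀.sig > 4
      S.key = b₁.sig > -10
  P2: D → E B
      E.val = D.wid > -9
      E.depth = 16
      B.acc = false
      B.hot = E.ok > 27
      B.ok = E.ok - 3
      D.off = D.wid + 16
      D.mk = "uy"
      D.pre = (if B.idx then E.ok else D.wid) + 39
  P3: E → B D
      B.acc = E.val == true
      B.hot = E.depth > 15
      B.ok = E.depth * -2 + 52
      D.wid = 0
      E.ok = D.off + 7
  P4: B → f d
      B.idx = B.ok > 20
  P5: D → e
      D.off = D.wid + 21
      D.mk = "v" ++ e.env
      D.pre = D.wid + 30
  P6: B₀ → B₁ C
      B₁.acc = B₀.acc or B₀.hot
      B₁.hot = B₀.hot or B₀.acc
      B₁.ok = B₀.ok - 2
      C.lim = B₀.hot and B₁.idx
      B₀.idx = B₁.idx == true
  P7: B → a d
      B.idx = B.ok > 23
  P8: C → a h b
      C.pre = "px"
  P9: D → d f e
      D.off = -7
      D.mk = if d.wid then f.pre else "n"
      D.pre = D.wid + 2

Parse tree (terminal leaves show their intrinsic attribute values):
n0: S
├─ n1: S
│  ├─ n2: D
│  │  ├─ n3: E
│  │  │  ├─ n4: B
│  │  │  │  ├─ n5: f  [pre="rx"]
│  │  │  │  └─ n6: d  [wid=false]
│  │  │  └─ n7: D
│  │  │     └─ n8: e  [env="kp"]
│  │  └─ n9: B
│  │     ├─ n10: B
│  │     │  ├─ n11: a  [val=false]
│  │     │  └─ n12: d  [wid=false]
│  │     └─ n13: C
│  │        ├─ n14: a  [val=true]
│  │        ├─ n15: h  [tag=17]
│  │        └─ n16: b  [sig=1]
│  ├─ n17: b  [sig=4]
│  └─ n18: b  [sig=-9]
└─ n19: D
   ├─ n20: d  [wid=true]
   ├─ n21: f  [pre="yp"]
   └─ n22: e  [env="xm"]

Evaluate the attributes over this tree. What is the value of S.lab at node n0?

2

1. n2.wid = -9  [-9]
2. n3.val = false  [D.wid > -9]
3. n3.depth = 16  [16]
4. n4.acc = false  [E.val == true]
5. n4.hot = true  [E.depth > 15]
6. n4.ok = 20  [E.depth * -2 + 52]
7. n5.pre = "rx"  [terminal]
8. n6.wid = false  [terminal]
9. n4.idx = false  [B.ok > 20]
10. n7.wid = 0  [0]
11. n8.env = "kp"  [terminal]
12. n7.off = 21  [D.wid + 21]
13. n7.mk = "vkp"  ["v" ++ e.env]
14. n7.pre = 30  [D.wid + 30]
15. n3.ok = 28  [D.off + 7]
16. n9.acc = false  [false]
17. n9.hot = true  [E.ok > 27]
18. n9.ok = 25  [E.ok - 3]
19. n10.acc = true  [B₀.acc or B₀.hot]
20. n10.hot = true  [B₀.hot or B₀.acc]
21. n10.ok = 23  [B₀.ok - 2]
22. n11.val = false  [terminal]
23. n12.wid = false  [terminal]
24. n10.idx = false  [B.ok > 23]
25. n13.lim = false  [B₀.hot and B₁.idx]
26. n14.val = true  [terminal]
27. n15.tag = 17  [terminal]
28. n16.sig = 1  [terminal]
29. n13.pre = "px"  ["px"]
30. n9.idx = false  [B₁.idx == true]
31. n2.off = 7  [D.wid + 16]
32. n2.mk = "uy"  ["uy"]
33. n2.pre = 30  [(if B.idx then E.ok else D.wid) + 39]
34. n17.sig = 4  [terminal]
35. n18.sig = -9  [terminal]
36. n1.lab = 26  [D.pre + D.off - 11]
37. n1.tag = false  [b₀.sig > 4]
38. n1.key = true  [b₁.sig > -10]
39. n19.wid = 19  [S₁.lab - 7]
40. n20.wid = true  [terminal]
41. n21.pre = "yp"  [terminal]
42. n22.env = "xm"  [terminal]
43. n19.off = -7  [-7]
44. n19.mk = "yp"  [if d.wid then f.pre else "n"]
45. n19.pre = 21  [D.wid + 2]
46. n0.lab = 2  [(if S₁.tag then S₁.lab else D.pre) - 19]
47. n0.tag = true  [S₁.lab == 26]
48. n0.key = false  [S₁.key == false]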